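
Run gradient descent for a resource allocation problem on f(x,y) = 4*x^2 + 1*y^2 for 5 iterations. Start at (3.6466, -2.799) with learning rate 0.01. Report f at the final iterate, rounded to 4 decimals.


Gradient descent on f(x,y) = 4*x^2 + 1*y^2.
Starting point: (3.6466, -2.799), alpha = 0.01
Step 1: grad_x = 2*4*3.6466 = 29.1728, grad_y = 2*1*-2.799 = -5.598
  x_1 = 3.6466 - 0.01*29.1728 = 3.3549
  y_1 = -2.799 - 0.01*-5.598 = -2.743
Step 2: grad_x = 2*4*3.3549 = 26.839, grad_y = 2*1*-2.743 = -5.486
  x_2 = 3.3549 - 0.01*26.839 = 3.0865
  y_2 = -2.743 - 0.01*-5.486 = -2.6882
Step 3: grad_x = 2*4*3.0865 = 24.6919, grad_y = 2*1*-2.6882 = -5.3763
  x_3 = 3.0865 - 0.01*24.6919 = 2.8396
  y_3 = -2.6882 - 0.01*-5.3763 = -2.6344
Step 4: grad_x = 2*4*2.8396 = 22.7165, grad_y = 2*1*-2.6344 = -5.2688
  x_4 = 2.8396 - 0.01*22.7165 = 2.6124
  y_4 = -2.6344 - 0.01*-5.2688 = -2.5817
Step 5: grad_x = 2*4*2.6124 = 20.8992, grad_y = 2*1*-2.5817 = -5.1634
  x_5 = 2.6124 - 0.01*20.8992 = 2.4034
  y_5 = -2.5817 - 0.01*-5.1634 = -2.5301
f(2.4034, -2.5301) = 4*2.4034^2 + 1*(-2.5301)^2 = 29.5067


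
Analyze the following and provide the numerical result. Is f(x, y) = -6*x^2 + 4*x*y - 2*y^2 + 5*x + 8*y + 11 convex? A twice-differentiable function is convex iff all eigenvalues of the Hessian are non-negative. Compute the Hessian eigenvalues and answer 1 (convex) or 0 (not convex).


The Hessian of f(x,y) = -6*x^2 + 4*x*y - 2*y^2 + 5*x + 8*y + 11 is:
H = [[-12, 4], [4, -4]]
Trace = -12 - 4 = -16
Determinant = -12*-4 - (4)^2 = 32
Discriminant = (-16)^2 - 4*32 = 128.0
Eigenvalues: lambda_1 = -13.6569, lambda_2 = -2.3431
The function is not convex.

0


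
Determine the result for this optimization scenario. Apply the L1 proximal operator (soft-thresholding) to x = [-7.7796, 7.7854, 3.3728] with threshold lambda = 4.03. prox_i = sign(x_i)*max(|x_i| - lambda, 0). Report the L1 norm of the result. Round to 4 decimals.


Soft-thresholding with lambda = 4.03:
prox(-7.7796) = sign(-7.7796)*max(|-7.7796| - 4.03, 0) = -3.7496
prox(7.7854) = sign(7.7854)*max(|7.7854| - 4.03, 0) = 3.7554
prox(3.3728) = sign(3.3728)*max(|3.3728| - 4.03, 0) = 0.0
prox(x) = [-3.7496, 3.7554, 0.0]
||prox(x)||_1 = 3.7496 + 3.7554 + 0.0 = 7.505


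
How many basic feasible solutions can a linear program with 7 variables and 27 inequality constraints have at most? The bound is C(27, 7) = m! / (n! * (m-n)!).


Each vertex corresponds to some choice of n active constraints out of m, so the number of vertices is at most C(m, n) = m! / (n!(m-n)!).
m = 27, n = 7
Numerator: 27 * 26 * 25 * 24 * 23 * 22 * 21
Denominator: 7! = 5040
C(27, 7) = 888030


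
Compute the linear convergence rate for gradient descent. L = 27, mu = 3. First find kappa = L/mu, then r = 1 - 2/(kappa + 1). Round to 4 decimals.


Step 1: Compute the condition number.
kappa = L/mu = 27/3 = 9.0
Step 2: Compute the convergence rate.
r = 1 - 2/(kappa + 1) = 1 - 2*mu/(L + mu) = (L - mu)/(L + mu) = 24/30 = 0.8


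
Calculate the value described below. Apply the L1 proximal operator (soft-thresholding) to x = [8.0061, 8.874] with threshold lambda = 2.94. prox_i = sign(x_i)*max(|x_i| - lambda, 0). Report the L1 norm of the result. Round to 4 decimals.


Soft-thresholding with lambda = 2.94:
prox(8.0061) = sign(8.0061)*max(|8.0061| - 2.94, 0) = 5.0661
prox(8.874) = sign(8.874)*max(|8.874| - 2.94, 0) = 5.934
prox(x) = [5.0661, 5.934]
||prox(x)||_1 = 5.0661 + 5.934 = 11.0001


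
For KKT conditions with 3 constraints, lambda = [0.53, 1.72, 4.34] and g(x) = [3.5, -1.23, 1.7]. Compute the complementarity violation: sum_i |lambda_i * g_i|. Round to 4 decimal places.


KKT complementary slackness check:
lambda_1 * g_1 = 0.53 * 3.5 = 1.855
lambda_2 * g_2 = 1.72 * -1.23 = -2.1156
lambda_3 * g_3 = 4.34 * 1.7 = 7.378
Total violation = 1.855 + 2.1156 + 7.378 = 11.3486


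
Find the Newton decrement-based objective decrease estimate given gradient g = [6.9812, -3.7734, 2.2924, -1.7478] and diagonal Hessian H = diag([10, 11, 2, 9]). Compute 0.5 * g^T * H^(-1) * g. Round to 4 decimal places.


Step 1: H is diagonal, so H^(-1) * g = [0.6981, -0.343, 1.1462, -0.1942].
Step 2: g^T H^(-1) g = sum_i g_i^2 / H_ii
  = (6.9812)^2/10 + (-3.7734)^2/11 + (2.2924)^2/2 + (-1.7478)^2/9
  = 4.8737 + 1.2944 + 2.6275 + 0.3394 = 9.1351
Step 3: Objective decrease = 0.5 * g^T H^(-1) g = 4.5676


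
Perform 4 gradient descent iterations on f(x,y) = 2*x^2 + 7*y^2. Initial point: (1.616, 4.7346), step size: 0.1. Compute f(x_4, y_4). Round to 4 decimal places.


Gradient descent on f(x,y) = 2*x^2 + 7*y^2.
Starting point: (1.616, 4.7346), alpha = 0.1
Step 1: grad_x = 2*2*1.616 = 6.464, grad_y = 2*7*4.7346 = 66.2844
  x_1 = 1.616 - 0.1*6.464 = 0.9696
  y_1 = 4.7346 - 0.1*66.2844 = -1.8938
Step 2: grad_x = 2*2*0.9696 = 3.8784, grad_y = 2*7*-1.8938 = -26.5138
  x_2 = 0.9696 - 0.1*3.8784 = 0.5818
  y_2 = -1.8938 - 0.1*-26.5138 = 0.7575
Step 3: grad_x = 2*2*0.5818 = 2.327, grad_y = 2*7*0.7575 = 10.6055
  x_3 = 0.5818 - 0.1*2.327 = 0.3491
  y_3 = 0.7575 - 0.1*10.6055 = -0.303
Step 4: grad_x = 2*2*0.3491 = 1.3962, grad_y = 2*7*-0.303 = -4.2422
  x_4 = 0.3491 - 0.1*1.3962 = 0.2094
  y_4 = -0.303 - 0.1*-4.2422 = 0.1212
f(0.2094, 0.1212) = 2*0.2094^2 + 7*0.1212^2 = 0.1906


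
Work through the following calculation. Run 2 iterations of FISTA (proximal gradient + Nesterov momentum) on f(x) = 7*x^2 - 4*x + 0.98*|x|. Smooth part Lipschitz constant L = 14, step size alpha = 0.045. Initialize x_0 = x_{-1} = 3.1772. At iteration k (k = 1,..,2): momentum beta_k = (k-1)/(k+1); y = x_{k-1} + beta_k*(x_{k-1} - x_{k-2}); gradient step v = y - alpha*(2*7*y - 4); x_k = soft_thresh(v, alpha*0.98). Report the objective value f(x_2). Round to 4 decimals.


FISTA on f(x) = 7*x^2 - 4*x + 0.98*|x|
L = 14, alpha = 0.045
Iteration 1: beta = 0.0, y = 3.1772 + 0.0*(3.1772 - 3.1772) = 3.1772
  grad(y) = 40.4808, v = y - alpha*grad = 1.3556
  prox(v) = soft_thresh(1.3556, 0.0441) = 1.3115
Iteration 2: beta = 0.3333, y = 1.3115 + 0.3333*(1.3115 - 3.1772) = 0.6896
  grad(y) = 5.6537, v = y - alpha*grad = 0.4351
  prox(v) = soft_thresh(0.4351, 0.0441) = 0.391
f(x_2) = 7*0.391^2 - 4*0.391 + 0.98*|0.391| = -0.1106


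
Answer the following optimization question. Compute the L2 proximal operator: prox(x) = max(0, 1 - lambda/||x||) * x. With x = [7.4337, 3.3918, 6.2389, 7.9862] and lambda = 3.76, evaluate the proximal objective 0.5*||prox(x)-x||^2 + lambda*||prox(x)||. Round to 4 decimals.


Step 1: Compute ||x||.
||x|| = 13.018
Step 2: Compute scaling factor.
scale = max(0, 1 - 3.76/13.018) = 0.7112
Step 3: prox(x) = [5.2866, 2.4121, 4.4369, 5.6795]
||prox(x)|| = 9.258
Step 4: Proximal objective.
0.5*||prox-x||^2 = 7.0688
lambda*||prox|| = 34.8101
Total = 41.8788


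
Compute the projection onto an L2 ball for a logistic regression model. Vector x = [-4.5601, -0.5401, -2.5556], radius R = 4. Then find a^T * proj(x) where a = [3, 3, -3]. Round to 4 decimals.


Step 1: Compute ||x|| (intermediates to 6 decimals).
||x|| = sqrt((-4.5601)^2 + (-0.5401)^2 + (-2.5556)^2) = 5.255218
Step 2: Project.
Since ||x|| > R, scale = R/||x|| = 4/5.255218 = 0.761148, proj(x) = scale * x
proj(x) = [-3.470911, -0.411096, -1.94519]
Step 3: Dot product.
a^T * proj(x) = 3*(-3.470911) + 3*(-0.411096) - 3*(-1.94519) = -5.8105


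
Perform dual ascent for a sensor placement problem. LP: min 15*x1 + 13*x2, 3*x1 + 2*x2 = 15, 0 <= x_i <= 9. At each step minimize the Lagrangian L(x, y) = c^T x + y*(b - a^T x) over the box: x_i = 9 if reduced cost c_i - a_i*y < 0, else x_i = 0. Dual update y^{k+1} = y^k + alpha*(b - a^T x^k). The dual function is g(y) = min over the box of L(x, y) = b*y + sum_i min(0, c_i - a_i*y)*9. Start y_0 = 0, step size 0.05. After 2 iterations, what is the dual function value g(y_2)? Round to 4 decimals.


Dual ascent for LP: min 15*x1 + 13*x2, 3*x1 + 2*x2 = 15, 0 <= x_i <= 9
Step 1: y^k = 0.0, reduced costs: (15.0, 13.0)
  x^k = (0.0, 0.0), subgradient = b - a^T x = 15.0
  y^{k+1} = 0.0 + 0.05*15.0 = 0.75
Step 2: y^k = 0.75, reduced costs: (12.75, 11.5)
  x^k = (0.0, 0.0), subgradient = b - a^T x = 15.0
  y^{k+1} = 0.75 + 0.05*15.0 = 1.5
Dual objective at y_2 = 1.5: reduced costs (10.5, 10.0), box minimizer x = (0.0, 0.0)
g(y_2) = b*y + (c1 - a1*y)*x1 + (c2 - a2*y)*x2 = 15*1.5 + 10.5*0.0 + 10.0*0.0 = 22.5 + 0.0 + 0.0 = 22.5


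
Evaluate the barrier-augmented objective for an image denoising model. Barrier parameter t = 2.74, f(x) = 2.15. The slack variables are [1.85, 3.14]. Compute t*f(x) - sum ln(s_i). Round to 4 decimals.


Step 1: Compute log-barrier.
ln values: [0.6152, 1.1442]
phi = -(0.6152 + 1.1442) = -1.7594
Step 2: Compute augmented objective.
t*f(x) = 2.74*2.15 = 5.891
Total = 5.891 - 1.7594 = 4.1316


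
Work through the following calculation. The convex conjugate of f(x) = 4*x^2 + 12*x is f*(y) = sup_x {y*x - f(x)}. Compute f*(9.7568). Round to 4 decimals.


f*(y) = sup_x {y*x - a*x^2 - b*x} = sup_x {(y-b)*x - a*x^2}
FOC: (y - b) - 2a*x = 0 => x* = (y - b)/(2a)
x* = (9.7568 - 12)/(2*4) = -0.2804
f*(9.7568) = (y-b)^2/(4a) = (9.7568 - 12)^2/(4*4)
= 5.0319/16 = 0.3145


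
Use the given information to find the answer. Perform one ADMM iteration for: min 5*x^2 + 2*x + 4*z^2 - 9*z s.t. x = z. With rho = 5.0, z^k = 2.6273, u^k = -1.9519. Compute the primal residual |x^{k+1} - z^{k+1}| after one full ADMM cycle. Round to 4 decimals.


ADMM iteration with rho = 5.0, z^k = 2.6273, u^k = -1.9519
Step 1: x-update.
Minimize 5*x^2 + 2*x + (5.0/2)*(x - 2.6273 - 1.9519)^2
FOC: (2*5 + 5.0)*x = -2 + 5.0*(2.6273 + 1.9519)
x^{k+1} = 1.3931
Step 2: z-update.
Minimize 4*z^2 - 9*z + (5.0/2)*(1.3931 - z - 1.9519)^2
FOC: (2*4 + 5.0)*z = 9 + 5.0*(1.3931 - 1.9519)
z^{k+1} = 0.4774
Step 3: u-update.
u^{k+1} = -1.9519 + 1.3931 - 0.4774 = -1.0362
Step 4: Primal residual = |1.3931 - 0.4774| = 0.9157


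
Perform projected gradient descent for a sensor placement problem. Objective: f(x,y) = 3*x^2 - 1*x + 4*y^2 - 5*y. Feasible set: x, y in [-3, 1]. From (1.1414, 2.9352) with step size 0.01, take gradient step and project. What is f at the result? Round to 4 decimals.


Step 1: Compute gradient at (1.1414, 2.9352).
grad_x = 2*3*1.1414 - 1 = 5.8484
grad_y = 2*4*2.9352 - 5 = 18.4816
Step 2: Gradient step.
x_raw = 1.1414 - 0.01*5.8484 = 1.0829
y_raw = 2.9352 - 0.01*18.4816 = 2.7504
Step 3: Project onto [-3, 1].
x_proj = clip(1.0829) = 1.0
y_proj = clip(2.7504) = 1.0
Step 4: Evaluate f.
f(1.0, 1.0) = 1.0


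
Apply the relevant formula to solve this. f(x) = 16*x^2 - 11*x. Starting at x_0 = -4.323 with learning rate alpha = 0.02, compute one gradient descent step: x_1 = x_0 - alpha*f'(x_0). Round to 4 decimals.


We compute the gradient at x_0 and apply the update.
f'(x) = 32*x - 11
f'(-4.323) = 32*-4.323 - 11 = -149.336
x_1 = -4.323 - 0.02*-149.336 = -1.3363


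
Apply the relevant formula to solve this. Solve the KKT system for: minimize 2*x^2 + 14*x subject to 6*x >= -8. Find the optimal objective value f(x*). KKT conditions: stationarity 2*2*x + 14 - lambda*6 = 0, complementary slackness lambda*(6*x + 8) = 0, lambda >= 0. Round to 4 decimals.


Step 1: Try lambda = 0 (constraint inactive).
x_unc = -14/(2*2) = -3.5
Check: 6*-3.5 = -21.0 < -8 -- violated!
Step 2: Constraint must be active: 6*x = -8
x* = -8/6 = -4/3 = -1.3333 (rounded; the exact value -4/3 is used below)
lambda = (2*2*(-4/3) + 14)/6 = 1.4444
Step 3: Compute optimal value.
f(x*) = 2*(-4/3)^2 + 14*(-4/3) = -15.1111


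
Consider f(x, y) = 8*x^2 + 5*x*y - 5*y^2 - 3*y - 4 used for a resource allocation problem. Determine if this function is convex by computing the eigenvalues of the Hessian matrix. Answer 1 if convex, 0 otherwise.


The Hessian of f(x,y) = 8*x^2 + 5*x*y - 5*y^2 - 3*y - 4 is:
H = [[16, 5], [5, -10]]
Trace = 16 - 10 = 6
Determinant = 16*-10 - (5)^2 = -185
Discriminant = (6)^2 - 4*-185 = 776.0
Eigenvalues: lambda_1 = -10.9284, lambda_2 = 16.9284
The function is not convex.

0


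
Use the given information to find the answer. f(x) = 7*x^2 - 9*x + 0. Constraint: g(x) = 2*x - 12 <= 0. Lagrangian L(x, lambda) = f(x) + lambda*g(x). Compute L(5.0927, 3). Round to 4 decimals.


Step 1: Evaluate f(x).
f(5.0927) = 7*5.0927^2 - 9*5.0927 + 0 = 135.7149
Step 2: Evaluate g(x).
g(5.0927) = 2*5.0927 - 12 = -1.8146
Step 3: Compute Lagrangian.
L = 135.7149 + 3*-1.8146 = 130.2711


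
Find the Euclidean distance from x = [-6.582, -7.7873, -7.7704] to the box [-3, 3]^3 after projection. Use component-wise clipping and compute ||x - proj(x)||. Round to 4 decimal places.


Project each component onto [-3, 3].
clip(-6.582) = -3.0, clip(-7.7873) = -3.0, clip(-7.7704) = -3.0
Projection = [-3.0, -3.0, -3.0]
Squared diffs: [12.8307, 22.9182, 22.7567]
Distance = sqrt(58.5056) = 7.6489


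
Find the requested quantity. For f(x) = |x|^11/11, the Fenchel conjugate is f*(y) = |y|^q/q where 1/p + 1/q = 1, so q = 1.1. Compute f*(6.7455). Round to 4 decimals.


The conjugate exponent q satisfies 1/p + 1/q = 1.
p = 11, so q = 11/(11 - 1) = 1.1
|y|^q = 6.7455^1.1 = 8.1642
f*(6.7455) = 8.1642 / 1.1 = 7.422


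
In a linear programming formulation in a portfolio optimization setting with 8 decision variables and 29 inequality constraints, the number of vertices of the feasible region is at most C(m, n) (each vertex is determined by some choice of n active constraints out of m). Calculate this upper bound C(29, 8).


Each vertex corresponds to some choice of n active constraints out of m, so the number of vertices is at most C(m, n) = m! / (n!(m-n)!).
m = 29, n = 8
Numerator: 29 * 28 * 27 * 26 * 25 * 24 * 23 * 22
Denominator: 8! = 40320
C(29, 8) = 4292145


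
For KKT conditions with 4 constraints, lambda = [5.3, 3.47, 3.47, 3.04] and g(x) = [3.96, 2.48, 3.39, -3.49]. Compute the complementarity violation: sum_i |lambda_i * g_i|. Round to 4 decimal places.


KKT complementary slackness check:
lambda_1 * g_1 = 5.3 * 3.96 = 20.988
lambda_2 * g_2 = 3.47 * 2.48 = 8.6056
lambda_3 * g_3 = 3.47 * 3.39 = 11.7633
lambda_4 * g_4 = 3.04 * -3.49 = -10.6096
Total violation = 20.988 + 8.6056 + 11.7633 + 10.6096 = 51.9665


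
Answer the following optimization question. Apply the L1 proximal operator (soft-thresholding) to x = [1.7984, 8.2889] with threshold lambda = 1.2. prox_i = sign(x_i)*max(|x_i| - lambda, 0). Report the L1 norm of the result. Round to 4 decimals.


Soft-thresholding with lambda = 1.2:
prox(1.7984) = sign(1.7984)*max(|1.7984| - 1.2, 0) = 0.5984
prox(8.2889) = sign(8.2889)*max(|8.2889| - 1.2, 0) = 7.0889
prox(x) = [0.5984, 7.0889]
||prox(x)||_1 = 0.5984 + 7.0889 = 7.6873


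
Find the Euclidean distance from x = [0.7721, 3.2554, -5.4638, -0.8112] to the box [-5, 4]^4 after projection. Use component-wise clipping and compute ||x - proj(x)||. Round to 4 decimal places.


Project each component onto [-5, 4].
clip(0.7721) = 0.7721, clip(3.2554) = 3.2554, clip(-5.4638) = -5.0, clip(-0.8112) = -0.8112
Projection = [0.7721, 3.2554, -5.0, -0.8112]
Squared diffs: [0.0, 0.0, 0.2151, 0.0]
Distance = sqrt(0.2151) = 0.4638


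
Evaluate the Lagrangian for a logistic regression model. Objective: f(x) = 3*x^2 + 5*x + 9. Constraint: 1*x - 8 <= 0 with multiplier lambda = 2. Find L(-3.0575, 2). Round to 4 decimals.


Step 1: Evaluate f(x).
f(-3.0575) = 3*(-3.0575)^2 + 5*(-3.0575) + 9 = 21.7574
Step 2: Evaluate g(x).
g(-3.0575) = 1*-3.0575 - 8 = -11.0575
Step 3: Compute Lagrangian.
L = 21.7574 + 2*-11.0575 = -0.3576


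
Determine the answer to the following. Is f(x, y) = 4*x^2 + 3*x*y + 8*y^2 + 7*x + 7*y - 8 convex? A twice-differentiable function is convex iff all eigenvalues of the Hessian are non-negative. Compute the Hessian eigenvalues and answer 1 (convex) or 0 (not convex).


The Hessian of f(x,y) = 4*x^2 + 3*x*y + 8*y^2 + 7*x + 7*y - 8 is:
H = [[8, 3], [3, 16]]
Trace = 8 + 16 = 24
Determinant = 8*16 - (3)^2 = 119
Discriminant = (24)^2 - 4*119 = 100.0
Eigenvalues: lambda_1 = 7.0, lambda_2 = 17.0
The function is convex.

1


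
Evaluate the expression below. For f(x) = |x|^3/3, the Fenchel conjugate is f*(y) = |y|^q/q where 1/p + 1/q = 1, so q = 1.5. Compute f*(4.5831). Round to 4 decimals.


The conjugate exponent q satisfies 1/p + 1/q = 1.
p = 3, so q = 3/(3 - 1) = 1.5
|y|^q = 4.5831^1.5 = 9.8116
f*(4.5831) = 9.8116 / 1.5 = 6.5411


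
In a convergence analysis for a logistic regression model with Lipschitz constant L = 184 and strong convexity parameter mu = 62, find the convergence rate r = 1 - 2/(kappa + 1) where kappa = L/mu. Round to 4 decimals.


Step 1: Compute the condition number.
kappa = L/mu = 184/62 = 2.9677
Step 2: Compute the convergence rate.
r = 1 - 2/(kappa + 1) = 1 - 2*mu/(L + mu) = (L - mu)/(L + mu) = 122/246 = 0.4959


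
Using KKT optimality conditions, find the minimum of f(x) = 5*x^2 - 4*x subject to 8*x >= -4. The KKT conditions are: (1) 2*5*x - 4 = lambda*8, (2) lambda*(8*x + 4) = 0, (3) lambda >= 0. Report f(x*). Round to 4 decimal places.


Step 1: Try lambda = 0 (constraint inactive).
Stationarity: 2*5*x - 4 = 0
x* = 4/(2*5) = 0.4
Check constraint: 8*0.4 = 3.2 >= -4 -- satisfied.
Step 2: Compute optimal value.
f(x*) = 5*0.4^2 - 4*0.4 = -0.8


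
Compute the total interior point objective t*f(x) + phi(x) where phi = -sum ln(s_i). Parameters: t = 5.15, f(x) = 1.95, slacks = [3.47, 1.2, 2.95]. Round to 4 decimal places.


Step 1: Compute log-barrier.
ln values: [1.2442, 0.1823, 1.0818]
phi = -(1.2442 + 0.1823 + 1.0818) = -2.5083
Step 2: Compute augmented objective.
t*f(x) = 5.15*1.95 = 10.0425
Total = 10.0425 - 2.5083 = 7.5342


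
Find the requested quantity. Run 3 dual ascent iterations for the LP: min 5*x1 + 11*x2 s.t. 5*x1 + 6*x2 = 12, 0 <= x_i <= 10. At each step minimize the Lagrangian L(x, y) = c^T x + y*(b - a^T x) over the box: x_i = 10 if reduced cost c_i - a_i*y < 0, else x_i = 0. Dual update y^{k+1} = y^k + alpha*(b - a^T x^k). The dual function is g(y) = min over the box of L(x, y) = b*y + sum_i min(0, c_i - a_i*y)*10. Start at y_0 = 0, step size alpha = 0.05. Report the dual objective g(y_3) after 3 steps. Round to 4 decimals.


Dual ascent for LP: min 5*x1 + 11*x2, 5*x1 + 6*x2 = 12, 0 <= x_i <= 10
Step 1: y^k = 0.0, reduced costs: (5.0, 11.0)
  x^k = (0.0, 0.0), subgradient = b - a^T x = 12.0
  y^{k+1} = 0.0 + 0.05*12.0 = 0.6
Step 2: y^k = 0.6, reduced costs: (2.0, 7.4)
  x^k = (0.0, 0.0), subgradient = b - a^T x = 12.0
  y^{k+1} = 0.6 + 0.05*12.0 = 1.2
Step 3: y^k = 1.2, reduced costs: (-1.0, 3.8)
  x^k = (10.0, 0.0), subgradient = b - a^T x = -38.0
  y^{k+1} = 1.2 + 0.05*-38.0 = -0.7
Dual objective at y_3 = -0.7: reduced costs (8.5, 15.2), box minimizer x = (0.0, 0.0)
g(y_3) = b*y + (c1 - a1*y)*x1 + (c2 - a2*y)*x2 = 12*(-0.7) + 8.5*0.0 + 15.2*0.0 = -8.4 + 0.0 + 0.0 = -8.4


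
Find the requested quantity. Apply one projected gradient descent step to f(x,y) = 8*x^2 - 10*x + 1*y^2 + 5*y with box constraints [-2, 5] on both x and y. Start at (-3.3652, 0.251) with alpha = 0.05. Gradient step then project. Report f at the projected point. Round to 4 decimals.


Step 1: Compute gradient at (-3.3652, 0.251).
grad_x = 2*8*-3.3652 - 10 = -63.8432
grad_y = 2*1*0.251 + 5 = 5.502
Step 2: Gradient step.
x_raw = -3.3652 - 0.05*-63.8432 = -0.173
y_raw = 0.251 - 0.05*5.502 = -0.0241
Step 3: Project onto [-2, 5].
x_proj = clip(-0.173) = -0.173
y_proj = clip(-0.0241) = -0.0241
Step 4: Evaluate f.
f(-0.173, -0.0241) = 1.85


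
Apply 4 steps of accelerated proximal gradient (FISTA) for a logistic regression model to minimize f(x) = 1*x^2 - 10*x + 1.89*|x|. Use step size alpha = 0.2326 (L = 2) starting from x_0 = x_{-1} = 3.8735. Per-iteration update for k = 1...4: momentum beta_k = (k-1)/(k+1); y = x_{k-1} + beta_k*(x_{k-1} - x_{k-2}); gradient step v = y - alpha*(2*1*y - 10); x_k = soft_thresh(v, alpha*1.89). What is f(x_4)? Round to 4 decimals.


FISTA on f(x) = 1*x^2 - 10*x + 1.89*|x|
L = 2, alpha = 0.2326
Iteration 1: beta = 0.0, y = 3.8735 + 0.0*(3.8735 - 3.8735) = 3.8735
  grad(y) = -2.253, v = y - alpha*grad = 4.3975
  prox(v) = soft_thresh(4.3975, 0.4396) = 3.9579
Iteration 2: beta = 0.3333, y = 3.9579 + 0.3333*(3.9579 - 3.8735) = 3.9861
  grad(y) = -2.0278, v = y - alpha*grad = 4.4578
  prox(v) = soft_thresh(4.4578, 0.4396) = 4.0181
Iteration 3: beta = 0.5, y = 4.0181 + 0.5*(4.0181 - 3.9579) = 4.0482
  grad(y) = -1.9035, v = y - alpha*grad = 4.491
  prox(v) = soft_thresh(4.491, 0.4396) = 4.0514
Iteration 4: beta = 0.6, y = 4.0514 + 0.6*(4.0514 - 4.0181) = 4.0713
  grad(y) = -1.8573, v = y - alpha*grad = 4.5033
  prox(v) = soft_thresh(4.5033, 0.4396) = 4.0637
f(x_4) = 1*4.0637^2 - 10*4.0637 + 1.89*|4.0637| = -16.4429


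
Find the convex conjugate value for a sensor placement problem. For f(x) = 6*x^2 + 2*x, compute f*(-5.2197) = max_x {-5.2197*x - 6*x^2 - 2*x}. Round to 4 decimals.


f*(y) = sup_x {y*x - a*x^2 - b*x} = sup_x {(y-b)*x - a*x^2}
FOC: (y - b) - 2a*x = 0 => x* = (y - b)/(2a)
x* = (-5.2197 - 2)/(2*6) = -0.6016
f*(-5.2197) = (y-b)^2/(4a) = (-5.2197 - 2)^2/(4*6)
= 52.1241/24 = 2.1718


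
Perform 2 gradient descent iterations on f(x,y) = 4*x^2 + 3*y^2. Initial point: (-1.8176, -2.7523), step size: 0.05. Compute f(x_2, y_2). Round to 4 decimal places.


Gradient descent on f(x,y) = 4*x^2 + 3*y^2.
Starting point: (-1.8176, -2.7523), alpha = 0.05
Step 1: grad_x = 2*4*-1.8176 = -14.5408, grad_y = 2*3*-2.7523 = -16.5138
  x_1 = -1.8176 - 0.05*-14.5408 = -1.0906
  y_1 = -2.7523 - 0.05*-16.5138 = -1.9266
Step 2: grad_x = 2*4*-1.0906 = -8.7245, grad_y = 2*3*-1.9266 = -11.5597
  x_2 = -1.0906 - 0.05*-8.7245 = -0.6543
  y_2 = -1.9266 - 0.05*-11.5597 = -1.3486
f(-0.6543, -1.3486) = 4*(-0.6543)^2 + 3*(-1.3486)^2 = 7.169


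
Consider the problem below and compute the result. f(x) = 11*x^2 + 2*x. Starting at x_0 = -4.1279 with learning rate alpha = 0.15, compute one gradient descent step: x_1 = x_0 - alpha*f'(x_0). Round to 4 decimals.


We compute the gradient at x_0 and apply the update.
f'(x) = 22*x + 2
f'(-4.1279) = 22*-4.1279 + 2 = -88.8138
x_1 = -4.1279 - 0.15*-88.8138 = 9.1942


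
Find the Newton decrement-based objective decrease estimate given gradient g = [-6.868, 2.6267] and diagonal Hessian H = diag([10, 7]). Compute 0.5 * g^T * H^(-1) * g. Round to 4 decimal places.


Step 1: H is diagonal, so H^(-1) * g = [-0.6868, 0.3752].
Step 2: g^T H^(-1) g = sum_i g_i^2 / H_ii
  = (-6.868)^2/10 + (2.6267)^2/7
  = 4.7169 + 0.9857 = 5.7026
Step 3: Objective decrease = 0.5 * g^T H^(-1) g = 2.8513


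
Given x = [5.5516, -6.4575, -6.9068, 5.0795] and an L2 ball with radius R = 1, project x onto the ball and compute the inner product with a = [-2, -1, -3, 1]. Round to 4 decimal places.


Step 1: Compute ||x|| (intermediates to 6 decimals).
||x|| = sqrt(5.5516^2 + (-6.4575)^2 + (-6.9068)^2 + 5.0795^2) = 12.084071
Step 2: Project.
Since ||x|| > R, scale = R/||x|| = 1/12.084071 = 0.082754, proj(x) = scale * x
proj(x) = [0.459417, -0.534384, -0.571565, 0.420349]
Step 3: Dot product.
a^T * proj(x) = -2*0.459417 - 1*(-0.534384) - 3*(-0.571565) + 1*0.420349 = 1.7506


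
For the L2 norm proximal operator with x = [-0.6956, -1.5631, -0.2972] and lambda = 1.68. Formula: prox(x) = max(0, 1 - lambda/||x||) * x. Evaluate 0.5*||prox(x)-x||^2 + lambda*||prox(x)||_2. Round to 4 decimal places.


Step 1: Compute ||x||.
||x|| = 1.7365
Step 2: Compute scaling factor.
scale = max(0, 1 - 1.68/1.7365) = 0.0325
Step 3: prox(x) = [-0.0226, -0.0509, -0.0097]
||prox(x)|| = 0.0565
Step 4: Proximal objective.
0.5*||prox-x||^2 = 1.4112
lambda*||prox|| = 0.0949
Total = 1.5061


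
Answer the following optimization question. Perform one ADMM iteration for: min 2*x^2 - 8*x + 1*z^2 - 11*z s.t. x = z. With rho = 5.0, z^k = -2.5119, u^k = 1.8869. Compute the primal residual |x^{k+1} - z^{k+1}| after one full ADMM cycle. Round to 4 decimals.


ADMM iteration with rho = 5.0, z^k = -2.5119, u^k = 1.8869
Step 1: x-update.
Minimize 2*x^2 - 8*x + (5.0/2)*(x + 2.5119 + 1.8869)^2
FOC: (2*2 + 5.0)*x = 8 + 5.0*(-2.5119 - 1.8869)
x^{k+1} = -1.5549
Step 2: z-update.
Minimize 1*z^2 - 11*z + (5.0/2)*(-1.5549 - z + 1.8869)^2
FOC: (2*1 + 5.0)*z = 11 + 5.0*(-1.5549 + 1.8869)
z^{k+1} = 1.8086
Step 3: u-update.
u^{k+1} = 1.8869 - 1.5549 - 1.8086 = -1.4766
Step 4: Primal residual = |-1.5549 - 1.8086| = 3.3635


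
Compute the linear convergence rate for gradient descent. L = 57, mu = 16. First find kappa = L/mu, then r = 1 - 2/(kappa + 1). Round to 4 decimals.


Step 1: Compute the condition number.
kappa = L/mu = 57/16 = 3.5625
Step 2: Compute the convergence rate.
r = 1 - 2/(kappa + 1) = 1 - 2*mu/(L + mu) = (L - mu)/(L + mu) = 41/73 = 0.5616


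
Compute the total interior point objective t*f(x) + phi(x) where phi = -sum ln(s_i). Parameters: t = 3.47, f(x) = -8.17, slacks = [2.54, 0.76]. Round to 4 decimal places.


Step 1: Compute log-barrier.
ln values: [0.9322, -0.2744]
phi = -(0.9322 - 0.2744) = -0.6577
Step 2: Compute augmented objective.
t*f(x) = 3.47*-8.17 = -28.3499
Total = -28.3499 - 0.6577 = -29.0076


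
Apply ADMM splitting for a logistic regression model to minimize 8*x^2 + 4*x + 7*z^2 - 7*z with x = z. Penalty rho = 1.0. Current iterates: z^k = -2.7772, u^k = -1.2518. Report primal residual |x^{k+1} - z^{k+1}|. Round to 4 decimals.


ADMM iteration with rho = 1.0, z^k = -2.7772, u^k = -1.2518
Step 1: x-update.
Minimize 8*x^2 + 4*x + (1.0/2)*(x + 2.7772 - 1.2518)^2
FOC: (2*8 + 1.0)*x = -4 + 1.0*(-2.7772 + 1.2518)
x^{k+1} = -0.325
Step 2: z-update.
Minimize 7*z^2 - 7*z + (1.0/2)*(-0.325 - z - 1.2518)^2
FOC: (2*7 + 1.0)*z = 7 + 1.0*(-0.325 - 1.2518)
z^{k+1} = 0.3615
Step 3: u-update.
u^{k+1} = -1.2518 - 0.325 - 0.3615 = -1.9384
Step 4: Primal residual = |-0.325 - 0.3615| = 0.6866


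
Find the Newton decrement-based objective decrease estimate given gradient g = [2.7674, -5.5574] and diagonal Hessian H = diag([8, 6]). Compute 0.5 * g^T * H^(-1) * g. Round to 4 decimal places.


Step 1: H is diagonal, so H^(-1) * g = [0.3459, -0.9262].
Step 2: g^T H^(-1) g = sum_i g_i^2 / H_ii
  = (2.7674)^2/8 + (-5.5574)^2/6
  = 0.9573 + 5.1474 = 6.1048
Step 3: Objective decrease = 0.5 * g^T H^(-1) g = 3.0524


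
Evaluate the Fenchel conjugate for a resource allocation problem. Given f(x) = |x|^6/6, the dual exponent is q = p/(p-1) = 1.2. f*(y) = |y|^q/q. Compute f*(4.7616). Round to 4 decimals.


The conjugate exponent q satisfies 1/p + 1/q = 1.
p = 6, so q = 6/(6 - 1) = 1.2
|y|^q = 4.7616^1.2 = 6.5058
f*(4.7616) = 6.5058 / 1.2 = 5.4215


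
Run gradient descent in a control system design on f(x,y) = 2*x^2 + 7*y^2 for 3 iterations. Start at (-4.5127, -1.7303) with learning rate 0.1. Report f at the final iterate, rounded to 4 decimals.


Gradient descent on f(x,y) = 2*x^2 + 7*y^2.
Starting point: (-4.5127, -1.7303), alpha = 0.1
Step 1: grad_x = 2*2*-4.5127 = -18.0508, grad_y = 2*7*-1.7303 = -24.2242
  x_1 = -4.5127 - 0.1*-18.0508 = -2.7076
  y_1 = -1.7303 - 0.1*-24.2242 = 0.6921
Step 2: grad_x = 2*2*-2.7076 = -10.8305, grad_y = 2*7*0.6921 = 9.6897
  x_2 = -2.7076 - 0.1*-10.8305 = -1.6246
  y_2 = 0.6921 - 0.1*9.6897 = -0.2768
Step 3: grad_x = 2*2*-1.6246 = -6.4983, grad_y = 2*7*-0.2768 = -3.8759
  x_3 = -1.6246 - 0.1*-6.4983 = -0.9747
  y_3 = -0.2768 - 0.1*-3.8759 = 0.1107
f(-0.9747, 0.1107) = 2*(-0.9747)^2 + 7*0.1107^2 = 1.9861


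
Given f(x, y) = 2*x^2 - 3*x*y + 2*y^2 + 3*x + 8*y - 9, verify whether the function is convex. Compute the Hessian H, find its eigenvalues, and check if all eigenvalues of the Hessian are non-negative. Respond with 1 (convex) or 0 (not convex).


The Hessian of f(x,y) = 2*x^2 - 3*x*y + 2*y^2 + 3*x + 8*y - 9 is:
H = [[4, -3], [-3, 4]]
Trace = 4 + 4 = 8
Determinant = 4*4 - (-3)^2 = 7
Discriminant = (8)^2 - 4*7 = 36.0
Eigenvalues: lambda_1 = 1.0, lambda_2 = 7.0
The function is convex.

1


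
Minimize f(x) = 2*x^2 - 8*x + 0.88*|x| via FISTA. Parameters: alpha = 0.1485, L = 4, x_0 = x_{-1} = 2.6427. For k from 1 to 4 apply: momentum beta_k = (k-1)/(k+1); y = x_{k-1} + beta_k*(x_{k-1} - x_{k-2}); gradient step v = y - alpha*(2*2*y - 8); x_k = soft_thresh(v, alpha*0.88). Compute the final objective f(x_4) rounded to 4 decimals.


FISTA on f(x) = 2*x^2 - 8*x + 0.88*|x|
L = 4, alpha = 0.1485
Iteration 1: beta = 0.0, y = 2.6427 + 0.0*(2.6427 - 2.6427) = 2.6427
  grad(y) = 2.5708, v = y - alpha*grad = 2.2609
  prox(v) = soft_thresh(2.2609, 0.1307) = 2.1303
Iteration 2: beta = 0.3333, y = 2.1303 + 0.3333*(2.1303 - 2.6427) = 1.9594
  grad(y) = -0.1622, v = y - alpha*grad = 1.9835
  prox(v) = soft_thresh(1.9835, 0.1307) = 1.8529
Iteration 3: beta = 0.5, y = 1.8529 + 0.5*(1.8529 - 2.1303) = 1.7142
  grad(y) = -1.1434, v = y - alpha*grad = 1.8839
  prox(v) = soft_thresh(1.8839, 0.1307) = 1.7533
Iteration 4: beta = 0.6, y = 1.7533 + 0.6*(1.7533 - 1.8529) = 1.6935
  grad(y) = -1.2259, v = y - alpha*grad = 1.8756
  prox(v) = soft_thresh(1.8756, 0.1307) = 1.7449
f(x_4) = 2*1.7449^2 - 8*1.7449 + 0.88*|1.7449| = -6.3343


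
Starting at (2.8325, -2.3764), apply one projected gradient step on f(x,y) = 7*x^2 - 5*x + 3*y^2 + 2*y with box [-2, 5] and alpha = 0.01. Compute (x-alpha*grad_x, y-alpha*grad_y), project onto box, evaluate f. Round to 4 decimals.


Step 1: Compute gradient at (2.8325, -2.3764).
grad_x = 2*7*2.8325 - 5 = 34.655
grad_y = 2*3*-2.3764 + 2 = -12.2584
Step 2: Gradient step.
x_raw = 2.8325 - 0.01*34.655 = 2.486
y_raw = -2.3764 - 0.01*-12.2584 = -2.2538
Step 3: Project onto [-2, 5].
x_proj = clip(2.486) = 2.486
y_proj = clip(-2.2538) = -2.0
Step 4: Evaluate f.
f(2.486, -2.0) = 38.8299


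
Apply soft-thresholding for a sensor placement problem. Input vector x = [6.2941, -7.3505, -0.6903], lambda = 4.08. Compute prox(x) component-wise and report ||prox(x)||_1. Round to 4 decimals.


Soft-thresholding with lambda = 4.08:
prox(6.2941) = sign(6.2941)*max(|6.2941| - 4.08, 0) = 2.2141
prox(-7.3505) = sign(-7.3505)*max(|-7.3505| - 4.08, 0) = -3.2705
prox(-0.6903) = sign(-0.6903)*max(|-0.6903| - 4.08, 0) = 0.0
prox(x) = [2.2141, -3.2705, 0.0]
||prox(x)||_1 = 2.2141 + 3.2705 + 0.0 = 5.4846


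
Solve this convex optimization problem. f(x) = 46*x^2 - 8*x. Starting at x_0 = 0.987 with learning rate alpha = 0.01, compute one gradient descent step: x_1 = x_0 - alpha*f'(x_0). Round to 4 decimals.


We compute the gradient at x_0 and apply the update.
f'(x) = 92*x - 8
f'(0.987) = 92*0.987 - 8 = 82.804
x_1 = 0.987 - 0.01*82.804 = 0.159


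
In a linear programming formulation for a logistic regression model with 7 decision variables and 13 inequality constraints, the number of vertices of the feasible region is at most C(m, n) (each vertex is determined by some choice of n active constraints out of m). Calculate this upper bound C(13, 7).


Each vertex corresponds to some choice of n active constraints out of m, so the number of vertices is at most C(m, n) = m! / (n!(m-n)!).
m = 13, n = 7
Numerator: 13 * 12 * 11 * 10 * 9 * 8 * 7
Denominator: 7! = 5040
C(13, 7) = 1716


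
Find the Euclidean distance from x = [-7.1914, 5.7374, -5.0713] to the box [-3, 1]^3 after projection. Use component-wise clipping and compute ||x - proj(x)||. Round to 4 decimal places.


Project each component onto [-3, 1].
clip(-7.1914) = -3.0, clip(5.7374) = 1.0, clip(-5.0713) = -3.0
Projection = [-3.0, 1.0, -3.0]
Squared diffs: [17.5678, 22.443, 4.2903]
Distance = sqrt(44.3011) = 6.6559


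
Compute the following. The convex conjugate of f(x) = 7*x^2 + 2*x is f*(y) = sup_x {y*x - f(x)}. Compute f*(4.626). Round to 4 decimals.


f*(y) = sup_x {y*x - a*x^2 - b*x} = sup_x {(y-b)*x - a*x^2}
FOC: (y - b) - 2a*x = 0 => x* = (y - b)/(2a)
x* = (4.626 - 2)/(2*7) = 0.1876
f*(4.626) = (y-b)^2/(4a) = (4.626 - 2)^2/(4*7)
= 6.8959/28 = 0.2463


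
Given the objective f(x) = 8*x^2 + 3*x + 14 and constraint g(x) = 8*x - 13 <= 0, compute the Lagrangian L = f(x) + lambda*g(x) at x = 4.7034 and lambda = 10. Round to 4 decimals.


Step 1: Evaluate f(x).
f(4.7034) = 8*4.7034^2 + 3*4.7034 + 14 = 205.086
Step 2: Evaluate g(x).
g(4.7034) = 8*4.7034 - 13 = 24.6272
Step 3: Compute Lagrangian.
L = 205.086 + 10*24.6272 = 451.358


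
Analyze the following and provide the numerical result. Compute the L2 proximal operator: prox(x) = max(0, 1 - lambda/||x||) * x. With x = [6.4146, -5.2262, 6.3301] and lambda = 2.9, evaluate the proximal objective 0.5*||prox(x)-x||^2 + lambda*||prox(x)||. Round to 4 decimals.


Step 1: Compute ||x||.
||x|| = 10.4178
Step 2: Compute scaling factor.
scale = max(0, 1 - 2.9/10.4178) = 0.7216
Step 3: prox(x) = [4.629, -3.7714, 4.568]
||prox(x)|| = 7.5178
Step 4: Proximal objective.
0.5*||prox-x||^2 = 4.205
lambda*||prox|| = 21.8016
Total = 26.0066


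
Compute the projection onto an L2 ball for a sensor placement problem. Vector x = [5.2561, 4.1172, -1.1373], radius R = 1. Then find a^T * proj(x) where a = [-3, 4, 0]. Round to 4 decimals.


Step 1: Compute ||x|| (intermediates to 6 decimals).
||x|| = sqrt(5.2561^2 + 4.1172^2 + (-1.1373)^2) = 6.772841
Step 2: Project.
Since ||x|| > R, scale = R/||x|| = 1/6.772841 = 0.147649, proj(x) = scale * x
proj(x) = [0.776058, 0.6079, -0.167921]
Step 3: Dot product.
a^T * proj(x) = -3*0.776058 + 4*0.6079 + 0*(-0.167921) = 0.1034


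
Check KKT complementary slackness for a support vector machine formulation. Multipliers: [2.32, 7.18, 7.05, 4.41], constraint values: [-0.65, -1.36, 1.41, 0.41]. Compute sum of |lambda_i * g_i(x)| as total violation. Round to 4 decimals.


KKT complementary slackness check:
lambda_1 * g_1 = 2.32 * -0.65 = -1.508
lambda_2 * g_2 = 7.18 * -1.36 = -9.7648
lambda_3 * g_3 = 7.05 * 1.41 = 9.9405
lambda_4 * g_4 = 4.41 * 0.41 = 1.8081
Total violation = 1.508 + 9.7648 + 9.9405 + 1.8081 = 23.0214


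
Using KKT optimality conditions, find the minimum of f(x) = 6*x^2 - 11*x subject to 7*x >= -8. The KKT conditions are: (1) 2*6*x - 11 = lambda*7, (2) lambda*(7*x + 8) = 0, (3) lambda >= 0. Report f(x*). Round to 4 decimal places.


Step 1: Try lambda = 0 (constraint inactive).
Stationarity: 2*6*x - 11 = 0
x* = 11/(2*6) = 11/12 = 0.9167 (rounded; the exact value 11/12 is used below)
Check constraint: 7*0.9167 = 6.4169 >= -8 -- satisfied.
Step 2: Compute optimal value.
f(x*) = 6*(11/12)^2 - 11*(11/12) = -5.0417


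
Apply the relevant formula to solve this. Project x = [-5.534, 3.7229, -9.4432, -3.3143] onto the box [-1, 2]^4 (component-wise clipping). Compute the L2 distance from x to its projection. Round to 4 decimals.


Project each component onto [-1, 2].
clip(-5.534) = -1.0, clip(3.7229) = 2.0, clip(-9.4432) = -1.0, clip(-3.3143) = -1.0
Projection = [-1.0, 2.0, -1.0, -1.0]
Squared diffs: [20.5572, 2.9684, 71.2876, 5.356]
Distance = sqrt(100.1692) = 10.0085


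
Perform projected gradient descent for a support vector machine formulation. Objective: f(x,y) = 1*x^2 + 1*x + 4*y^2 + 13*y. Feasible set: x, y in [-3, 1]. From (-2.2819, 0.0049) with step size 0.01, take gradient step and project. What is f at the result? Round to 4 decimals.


Step 1: Compute gradient at (-2.2819, 0.0049).
grad_x = 2*1*-2.2819 + 1 = -3.5638
grad_y = 2*4*0.0049 + 13 = 13.0392
Step 2: Gradient step.
x_raw = -2.2819 - 0.01*-3.5638 = -2.2463
y_raw = 0.0049 - 0.01*13.0392 = -0.1255
Step 3: Project onto [-3, 1].
x_proj = clip(-2.2463) = -2.2463
y_proj = clip(-0.1255) = -0.1255
Step 4: Evaluate f.
f(-2.2463, -0.1255) = 1.231


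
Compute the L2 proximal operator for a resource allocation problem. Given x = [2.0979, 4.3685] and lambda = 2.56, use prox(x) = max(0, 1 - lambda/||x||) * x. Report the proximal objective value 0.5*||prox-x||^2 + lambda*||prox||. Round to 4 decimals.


Step 1: Compute ||x||.
||x|| = 4.8461
Step 2: Compute scaling factor.
scale = max(0, 1 - 2.56/4.8461) = 0.4717
Step 3: prox(x) = [0.9897, 2.0608]
||prox(x)|| = 2.2861
Step 4: Proximal objective.
0.5*||prox-x||^2 = 3.2768
lambda*||prox|| = 5.8524
Total = 9.1293


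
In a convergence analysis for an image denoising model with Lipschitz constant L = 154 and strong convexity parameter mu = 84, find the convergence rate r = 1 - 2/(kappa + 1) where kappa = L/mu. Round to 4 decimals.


Step 1: Compute the condition number.
kappa = L/mu = 154/84 = 1.8333
Step 2: Compute the convergence rate.
r = 1 - 2/(kappa + 1) = 1 - 2*mu/(L + mu) = (L - mu)/(L + mu) = 70/238 = 0.2941


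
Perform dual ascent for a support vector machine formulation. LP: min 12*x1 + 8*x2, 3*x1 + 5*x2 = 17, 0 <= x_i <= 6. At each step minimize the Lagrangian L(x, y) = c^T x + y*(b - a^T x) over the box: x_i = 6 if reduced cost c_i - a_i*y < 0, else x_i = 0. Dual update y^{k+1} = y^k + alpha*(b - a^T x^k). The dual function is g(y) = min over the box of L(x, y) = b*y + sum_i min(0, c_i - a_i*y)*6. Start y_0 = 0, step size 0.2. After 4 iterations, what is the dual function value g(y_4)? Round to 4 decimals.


Dual ascent for LP: min 12*x1 + 8*x2, 3*x1 + 5*x2 = 17, 0 <= x_i <= 6
Step 1: y^k = 0.0, reduced costs: (12.0, 8.0)
  x^k = (0.0, 0.0), subgradient = b - a^T x = 17.0
  y^{k+1} = 0.0 + 0.2*17.0 = 3.4
Step 2: y^k = 3.4, reduced costs: (1.8, -9.0)
  x^k = (0.0, 6.0), subgradient = b - a^T x = -13.0
  y^{k+1} = 3.4 + 0.2*-13.0 = 0.8
Step 3: y^k = 0.8, reduced costs: (9.6, 4.0)
  x^k = (0.0, 0.0), subgradient = b - a^T x = 17.0
  y^{k+1} = 0.8 + 0.2*17.0 = 4.2
Step 4: y^k = 4.2, reduced costs: (-0.6, -13.0)
  x^k = (6.0, 6.0), subgradient = b - a^T x = -31.0
  y^{k+1} = 4.2 + 0.2*-31.0 = -2.0
Dual objective at y_4 = -2.0: reduced costs (18.0, 18.0), box minimizer x = (0.0, 0.0)
g(y_4) = b*y + (c1 - a1*y)*x1 + (c2 - a2*y)*x2 = 17*(-2.0) + 18.0*0.0 + 18.0*0.0 = -34.0 + 0.0 + 0.0 = -34.0


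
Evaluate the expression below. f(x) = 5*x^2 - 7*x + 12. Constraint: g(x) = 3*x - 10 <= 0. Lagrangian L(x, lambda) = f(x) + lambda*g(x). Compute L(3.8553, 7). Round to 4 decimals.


Step 1: Evaluate f(x).
f(3.8553) = 5*3.8553^2 - 7*3.8553 + 12 = 59.3296
Step 2: Evaluate g(x).
g(3.8553) = 3*3.8553 - 10 = 1.5659
Step 3: Compute Lagrangian.
L = 59.3296 + 7*1.5659 = 70.2909


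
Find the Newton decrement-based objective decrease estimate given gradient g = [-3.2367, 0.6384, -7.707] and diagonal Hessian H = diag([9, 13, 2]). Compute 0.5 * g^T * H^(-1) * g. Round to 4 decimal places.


Step 1: H is diagonal, so H^(-1) * g = [-0.3596, 0.0491, -3.8535].
Step 2: g^T H^(-1) g = sum_i g_i^2 / H_ii
  = (-3.2367)^2/9 + (0.6384)^2/13 + (-7.707)^2/2
  = 1.164 + 0.0314 + 29.6989 = 30.8943
Step 3: Objective decrease = 0.5 * g^T H^(-1) g = 15.4472


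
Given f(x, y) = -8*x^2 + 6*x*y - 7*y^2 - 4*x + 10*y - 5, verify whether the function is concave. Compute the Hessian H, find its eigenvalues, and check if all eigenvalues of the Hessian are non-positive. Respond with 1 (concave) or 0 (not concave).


The Hessian of f(x,y) = -8*x^2 + 6*x*y - 7*y^2 - 4*x + 10*y - 5 is:
H = [[-16, 6], [6, -14]]
Trace = -16 - 14 = -30
Determinant = -16*-14 - (6)^2 = 188
Discriminant = (-30)^2 - 4*188 = 148.0
Eigenvalues: lambda_1 = -21.0828, lambda_2 = -8.9172
The function is concave.

1


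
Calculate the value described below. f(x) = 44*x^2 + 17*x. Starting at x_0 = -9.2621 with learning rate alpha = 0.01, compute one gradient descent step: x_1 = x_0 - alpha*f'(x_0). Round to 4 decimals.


We compute the gradient at x_0 and apply the update.
f'(x) = 88*x + 17
f'(-9.2621) = 88*-9.2621 + 17 = -798.0648
x_1 = -9.2621 - 0.01*-798.0648 = -1.2815


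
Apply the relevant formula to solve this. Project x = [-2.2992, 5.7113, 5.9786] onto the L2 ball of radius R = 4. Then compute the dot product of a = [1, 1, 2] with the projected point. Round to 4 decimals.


Step 1: Compute ||x|| (intermediates to 6 decimals).
||x|| = sqrt((-2.2992)^2 + 5.7113^2 + 5.9786^2) = 8.581895
Step 2: Project.
Since ||x|| > R, scale = R/||x|| = 4/8.581895 = 0.466098, proj(x) = scale * x
proj(x) = [-1.071653, 2.662026, 2.786614]
Step 3: Dot product.
a^T * proj(x) = 1*(-1.071653) + 1*2.662026 + 2*2.786614 = 7.1636


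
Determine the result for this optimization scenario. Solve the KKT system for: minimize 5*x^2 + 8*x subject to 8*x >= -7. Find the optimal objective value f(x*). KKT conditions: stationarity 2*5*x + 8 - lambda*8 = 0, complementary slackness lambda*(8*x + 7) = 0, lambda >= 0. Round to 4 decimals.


Step 1: Try lambda = 0 (constraint inactive).
Stationarity: 2*5*x + 8 = 0
x* = -8/(2*5) = -0.8
Check constraint: 8*-0.8 = -6.4 >= -7 -- satisfied.
Step 2: Compute optimal value.
f(x*) = 5*(-0.8)^2 + 8*(-0.8) = -3.2
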